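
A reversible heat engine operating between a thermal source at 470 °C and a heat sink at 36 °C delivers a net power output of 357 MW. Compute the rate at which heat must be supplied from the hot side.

T_H = 470 °C → 470 + 273.15 = 743.15 K.
T_C = 36 °C → 36 + 273.15 = 309.15 K.
For a reversible engine, η = 1 − T_C/T_H = 1 − 309.15/743.15 = 0.5840.
Q_H = W/η = 357/0.5840 = 611.3 MW.

Q̇_H ≈ 611.3 MW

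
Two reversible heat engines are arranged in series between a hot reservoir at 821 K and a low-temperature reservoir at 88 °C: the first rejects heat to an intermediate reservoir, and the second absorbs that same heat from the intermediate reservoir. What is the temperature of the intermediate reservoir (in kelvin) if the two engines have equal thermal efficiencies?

T_C = 88 °C → 88 + 273.15 = 361.15 K.
Equal efficiencies require 1 − T_m/T_H = 1 − T_C/T_m, i.e. T_m/T_H = T_C/T_m, so T_m = √(T_H·T_C) = √(821.00 × 361.15) = 545 K.

T_m ≈ 545 K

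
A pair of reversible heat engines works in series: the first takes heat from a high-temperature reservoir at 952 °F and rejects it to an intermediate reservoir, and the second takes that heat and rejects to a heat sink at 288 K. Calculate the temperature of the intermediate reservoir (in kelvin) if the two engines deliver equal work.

T_m ≈ 536.1 K

T_H = 952 °F → (952 − 32) × 5/9 = 511.11 °C = 784.26 K.
For reversible stages Q_m = Q_H·(T_m/T_H). Setting W₁ = Q_H(1 − T_m/T_H) equal to W₂ = Q_m(1 − T_C/T_m) = Q_H·(T_m − T_C)/T_H gives T_H − T_m = T_m − T_C, so T_m = (T_H + T_C)/2 = (784.26 + 288.00)/2 = 536.1 K.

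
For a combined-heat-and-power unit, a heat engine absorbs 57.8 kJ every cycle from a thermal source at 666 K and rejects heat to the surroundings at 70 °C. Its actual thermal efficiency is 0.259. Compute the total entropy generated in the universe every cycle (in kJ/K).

T_C = 70 °C → 70 + 273.15 = 343.15 K.
W = η·Q_H = 0.259 × 57.8 = 14.97 kJ, so Q_C = Q_H − W = 42.83 kJ.
The hot reservoir loses entropy Q_H/T_H = 57.8/666.00 = 0.08679 kJ/K; the cold reservoir gains Q_C/T_C = 42.83/343.15 = 0.1248 kJ/K.
ΔS_univ = −Q_H/T_H + Q_C/T_C = 0.03803 kJ/K (> 0, since η = 0.259 < η_Carnot = 0.485).

ΔS_univ ≈ 0.03803 kJ/K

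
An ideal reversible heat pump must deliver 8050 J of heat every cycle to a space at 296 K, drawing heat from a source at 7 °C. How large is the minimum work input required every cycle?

W_in ≈ 431.1 J

T_C = 7 °C → 7 + 273.15 = 280.15 K.
For a reversible heat pump, COP_HP = T_H/(T_H − T_C) = 296.00/15.85 = 18.6751.
W = Q_H/COP_HP = 8050/18.6751 = 431.1 J.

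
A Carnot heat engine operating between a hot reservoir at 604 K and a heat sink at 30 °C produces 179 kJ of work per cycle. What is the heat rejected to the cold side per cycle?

T_C = 30 °C → 30 + 273.15 = 303.15 K.
Since the cycle is reversible, η = 1 − T_C/T_H = 1 − 303.15/604.00 = 0.4981.
Since Q_C/Q_H = T_C/T_H and Q_H = W/η, Q_C = W·T_C/(T_H − T_C) = 179 × 303.15/300.85 = 180 kJ.

Q_C ≈ 180 kJ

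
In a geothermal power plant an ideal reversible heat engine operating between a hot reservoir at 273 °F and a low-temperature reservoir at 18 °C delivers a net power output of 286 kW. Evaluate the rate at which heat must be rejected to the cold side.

T_H = 273 °F → (273 − 32) × 5/9 = 133.89 °C = 407.04 K.
T_C = 18 °C → 18 + 273.15 = 291.15 K.
The Carnot efficiency is η = 1 − T_C/T_H = 1 − 291.15/407.04 = 0.2847.
Since Q_C/Q_H = T_C/T_H and Q_H = W/η, Q_C = W·T_C/(T_H − T_C) = 286 × 291.15/115.89 = 719 kW.

Q̇_C ≈ 719 kW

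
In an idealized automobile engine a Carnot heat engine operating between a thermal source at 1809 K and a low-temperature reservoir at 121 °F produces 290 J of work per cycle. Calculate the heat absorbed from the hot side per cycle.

Q_H ≈ 353 J

T_C = 121 °F → (121 − 32) × 5/9 = 49.44 °C = 322.59 K.
Since the cycle is reversible, η = 1 − T_C/T_H = 1 − 322.59/1809.00 = 0.8217.
Q_H = W/η = 290/0.8217 = 353 J.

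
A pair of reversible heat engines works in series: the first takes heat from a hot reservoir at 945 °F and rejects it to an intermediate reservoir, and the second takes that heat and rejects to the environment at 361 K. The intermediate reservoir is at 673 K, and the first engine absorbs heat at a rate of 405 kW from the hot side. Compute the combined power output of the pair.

Ẇ_total ≈ 218 kW

T_H = 945 °F → (945 − 32) × 5/9 = 507.22 °C = 780.37 K.
Two reversible stages in series are equivalent to a single Carnot engine between T_H and T_C, so η_total = 1 − T_C/T_H = 1 − 361.00/780.37 = 0.5374.
W_total = η_total · Q_H = 0.5374 × 405 = 218 kW.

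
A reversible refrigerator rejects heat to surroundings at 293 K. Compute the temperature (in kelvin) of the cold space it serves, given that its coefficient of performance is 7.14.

COP_R = T_C/(T_H − T_C) ⇒ T_C = T_H·COP_R/(1 + COP_R) = 293.00 × 7.14/(1 + 7.14) = 257.0 K.

T_C ≈ 257.0 K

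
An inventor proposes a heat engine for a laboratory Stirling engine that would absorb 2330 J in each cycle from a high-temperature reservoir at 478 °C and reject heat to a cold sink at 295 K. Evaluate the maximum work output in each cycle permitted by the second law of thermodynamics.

W_max ≈ 1415 J

T_H = 478 °C → 478 + 273.15 = 751.15 K.
No engine can exceed the Carnot limit: η_max = 1 − T_C/T_H = 1 − 295.00/751.15 = 0.6073.
W_max = η_max · Q_H = 0.6073 × 2330 = 1415 J.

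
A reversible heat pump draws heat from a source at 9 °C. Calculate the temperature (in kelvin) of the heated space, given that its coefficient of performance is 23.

T_C = 9 °C → 9 + 273.15 = 282.15 K.
COP_HP = T_H/(T_H − T_C) ⇒ T_H = T_C·COP_HP/(COP_HP − 1) = 282.15 × 23/(23 − 1) = 295 K.

T_H ≈ 295 K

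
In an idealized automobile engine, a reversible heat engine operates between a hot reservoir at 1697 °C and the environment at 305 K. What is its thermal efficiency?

T_H = 1697 °C → 1697 + 273.15 = 1970.15 K.
For a reversible engine, η = 1 − T_C/T_H = 1 − 305.00/1970.15 = 0.845.

η ≈ 0.845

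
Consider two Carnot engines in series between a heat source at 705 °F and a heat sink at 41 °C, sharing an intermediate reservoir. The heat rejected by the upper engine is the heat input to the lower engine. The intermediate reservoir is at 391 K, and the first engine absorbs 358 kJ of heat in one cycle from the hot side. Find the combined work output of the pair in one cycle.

W_total ≈ 184.2 kJ

T_H = 705 °F → (705 − 32) × 5/9 = 373.89 °C = 647.04 K.
T_C = 41 °C → 41 + 273.15 = 314.15 K.
Two reversible stages in series are equivalent to a single Carnot engine between T_H and T_C, so η_total = 1 − T_C/T_H = 1 − 314.15/647.04 = 0.5145.
W_total = η_total · Q_H = 0.5145 × 358 = 184.2 kJ.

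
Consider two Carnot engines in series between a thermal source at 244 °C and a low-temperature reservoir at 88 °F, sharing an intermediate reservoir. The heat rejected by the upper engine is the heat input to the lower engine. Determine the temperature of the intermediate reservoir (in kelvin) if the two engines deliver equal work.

T_H = 244 °C → 244 + 273.15 = 517.15 K.
T_C = 88 °F → (88 − 32) × 5/9 = 31.11 °C = 304.26 K.
For reversible stages Q_m = Q_H·(T_m/T_H). Setting W₁ = Q_H(1 − T_m/T_H) equal to W₂ = Q_m(1 − T_C/T_m) = Q_H·(T_m − T_C)/T_H gives T_H − T_m = T_m − T_C, so T_m = (T_H + T_C)/2 = (517.15 + 304.26)/2 = 411 K.

T_m ≈ 411 K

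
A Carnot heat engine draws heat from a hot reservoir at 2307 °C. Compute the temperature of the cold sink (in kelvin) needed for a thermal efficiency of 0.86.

T_H = 2307 °C → 2307 + 273.15 = 2580.15 K.
From η = 1 − T_C/T_H, T_C = T_H·(1 − η) = 2580.15 × (1 − 0.86) = 361 K.

T_C ≈ 361 K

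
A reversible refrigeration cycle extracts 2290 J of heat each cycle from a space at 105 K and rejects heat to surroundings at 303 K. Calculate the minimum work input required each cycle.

COP_R = T_C/(T_H − T_C) = 105.00/198.00 = 0.5303.
W = Q_C/COP_R = 2290/0.5303 = 4320 J.

W_in ≈ 4320 J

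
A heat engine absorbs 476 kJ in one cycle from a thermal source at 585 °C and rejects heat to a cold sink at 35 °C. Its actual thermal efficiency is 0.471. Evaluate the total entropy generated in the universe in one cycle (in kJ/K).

ΔS_univ ≈ 0.262 kJ/K

T_H = 585 °C → 585 + 273.15 = 858.15 K.
T_C = 35 °C → 35 + 273.15 = 308.15 K.
W = η·Q_H = 0.471 × 476 = 224.2 kJ, so Q_C = Q_H − W = 251.8 kJ.
The hot reservoir loses entropy Q_H/T_H = 476/858.15 = 0.5547 kJ/K; the cold reservoir gains Q_C/T_C = 251.8/308.15 = 0.8171 kJ/K.
ΔS_univ = −Q_H/T_H + Q_C/T_C = 0.262 kJ/K (> 0, since η = 0.471 < η_Carnot = 0.641).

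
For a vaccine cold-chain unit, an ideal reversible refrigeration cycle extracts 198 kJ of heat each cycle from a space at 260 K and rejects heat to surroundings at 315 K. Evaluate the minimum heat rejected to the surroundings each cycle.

For a reversible cycle Q_H/Q_C = T_H/T_C, so Q_H = Q_C·T_H/T_C = 198 × 315.00/260.00 = 240 kJ.

Q_H ≈ 240 kJ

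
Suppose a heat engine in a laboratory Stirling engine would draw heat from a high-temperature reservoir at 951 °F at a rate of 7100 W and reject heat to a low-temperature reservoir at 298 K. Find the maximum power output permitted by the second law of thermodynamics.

T_H = 951 °F → (951 − 32) × 5/9 = 510.56 °C = 783.71 K.
The second-law ceiling is the Carnot efficiency, η_max = 1 − T_C/T_H = 1 − 298.00/783.71 = 0.6198.
W_max = η_max · Q_H = 0.6198 × 7100 = 4400 W.

Ẇ_max ≈ 4400 W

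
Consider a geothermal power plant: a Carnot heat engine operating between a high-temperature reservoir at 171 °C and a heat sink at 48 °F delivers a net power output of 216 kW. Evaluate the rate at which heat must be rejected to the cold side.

Q̇_C ≈ 376 kW

T_H = 171 °C → 171 + 273.15 = 444.15 K.
T_C = 48 °F → (48 − 32) × 5/9 = 8.89 °C = 282.04 K.
For a reversible engine, η = 1 − T_C/T_H = 1 − 282.04/444.15 = 0.3650.
Since Q_C/Q_H = T_C/T_H and Q_H = W/η, Q_C = W·T_C/(T_H − T_C) = 216 × 282.04/162.11 = 376 kW.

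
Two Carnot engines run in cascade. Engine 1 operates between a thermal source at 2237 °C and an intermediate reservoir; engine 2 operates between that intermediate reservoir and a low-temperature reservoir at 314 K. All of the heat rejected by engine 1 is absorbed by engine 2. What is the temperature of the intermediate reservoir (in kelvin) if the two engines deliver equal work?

T_H = 2237 °C → 2237 + 273.15 = 2510.15 K.
For reversible stages Q_m = Q_H·(T_m/T_H). Setting W₁ = Q_H(1 − T_m/T_H) equal to W₂ = Q_m(1 − T_C/T_m) = Q_H·(T_m − T_C)/T_H gives T_H − T_m = T_m − T_C, so T_m = (T_H + T_C)/2 = (2510.15 + 314.00)/2 = 1410 K.

T_m ≈ 1410 K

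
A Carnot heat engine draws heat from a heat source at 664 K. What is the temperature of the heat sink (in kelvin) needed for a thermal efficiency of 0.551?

From η = 1 − T_C/T_H, T_C = T_H·(1 − η) = 664.00 × (1 − 0.551) = 298 K.

T_C ≈ 298 K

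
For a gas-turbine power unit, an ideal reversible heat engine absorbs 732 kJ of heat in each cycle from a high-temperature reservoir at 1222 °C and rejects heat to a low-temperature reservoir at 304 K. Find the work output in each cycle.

W ≈ 583 kJ

T_H = 1222 °C → 1222 + 273.15 = 1495.15 K.
The Carnot efficiency is η = 1 − T_C/T_H = 1 − 304.00/1495.15 = 0.7967.
W = η·Q_H = 0.7967 × 732 = 583 kJ.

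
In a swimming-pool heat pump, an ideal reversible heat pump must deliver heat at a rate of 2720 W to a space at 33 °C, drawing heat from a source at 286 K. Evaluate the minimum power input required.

Ẇ_in ≈ 179.0 W

T_H = 33 °C → 33 + 273.15 = 306.15 K.
The Carnot heat-pump COP is COP_HP = T_H/(T_H − T_C) = 306.15/20.15 = 15.1935.
W = Q_H/COP_HP = 2720/15.1935 = 179.0 W.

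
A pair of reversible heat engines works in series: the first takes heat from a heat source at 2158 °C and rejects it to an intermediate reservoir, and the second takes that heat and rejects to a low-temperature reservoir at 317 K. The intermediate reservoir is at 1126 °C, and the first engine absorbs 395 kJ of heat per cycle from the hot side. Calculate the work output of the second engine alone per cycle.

T_H = 2158 °C → 2158 + 273.15 = 2431.15 K.
T_m = 1126 °C → 1126 + 273.15 = 1399.15 K.
Heat entering the second stage: Q_m = Q_H·(T_m/T_H) = 395 × 1399.15/2431.15 = 227 kJ.
Second-stage efficiency η₂ = 1 − T_C/T_m = 1 − 317.00/1399.15 = 0.7734, so W₂ = η₂·Q_m = 176 kJ.

W₂ ≈ 176 kJ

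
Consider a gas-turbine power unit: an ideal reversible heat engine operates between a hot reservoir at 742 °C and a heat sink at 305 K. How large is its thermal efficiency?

T_H = 742 °C → 742 + 273.15 = 1015.15 K.
For a reversible engine, η = 1 − T_C/T_H = 1 − 305.00/1015.15 = 0.6996.

η ≈ 0.6996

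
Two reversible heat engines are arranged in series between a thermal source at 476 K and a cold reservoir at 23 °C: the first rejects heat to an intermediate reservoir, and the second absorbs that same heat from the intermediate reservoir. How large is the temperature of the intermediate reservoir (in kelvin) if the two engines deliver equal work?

T_C = 23 °C → 23 + 273.15 = 296.15 K.
For reversible stages Q_m = Q_H·(T_m/T_H). Setting W₁ = Q_H(1 − T_m/T_H) equal to W₂ = Q_m(1 − T_C/T_m) = Q_H·(T_m − T_C)/T_H gives T_H − T_m = T_m − T_C, so T_m = (T_H + T_C)/2 = (476.00 + 296.15)/2 = 386.1 K.

T_m ≈ 386.1 K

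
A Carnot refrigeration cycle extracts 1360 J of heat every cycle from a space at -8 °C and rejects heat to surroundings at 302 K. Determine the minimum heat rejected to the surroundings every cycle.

T_C = -8 °C → -8 + 273.15 = 265.15 K.
For a reversible cycle Q_H/Q_C = T_H/T_C, so Q_H = Q_C·T_H/T_C = 1360 × 302.00/265.15 = 1550 J.

Q_H ≈ 1550 J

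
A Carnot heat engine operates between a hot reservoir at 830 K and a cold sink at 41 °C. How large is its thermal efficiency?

T_C = 41 °C → 41 + 273.15 = 314.15 K.
Since the cycle is reversible, η = 1 − T_C/T_H = 1 − 314.15/830.00 = 0.622.

η ≈ 0.622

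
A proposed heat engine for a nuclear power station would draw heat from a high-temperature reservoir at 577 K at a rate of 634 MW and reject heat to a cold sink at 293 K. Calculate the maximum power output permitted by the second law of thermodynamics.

The second-law ceiling is the Carnot efficiency, η_max = 1 − T_C/T_H = 1 − 293.00/577.00 = 0.4922.
W_max = η_max · Q_H = 0.4922 × 634 = 312 MW.

Ẇ_max ≈ 312 MW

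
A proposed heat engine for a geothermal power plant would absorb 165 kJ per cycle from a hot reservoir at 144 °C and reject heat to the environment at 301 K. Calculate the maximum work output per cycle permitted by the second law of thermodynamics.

T_H = 144 °C → 144 + 273.15 = 417.15 K.
No engine can exceed the Carnot limit: η_max = 1 − T_C/T_H = 1 − 301.00/417.15 = 0.2784.
W_max = η_max · Q_H = 0.2784 × 165 = 45.9 kJ.

W_max ≈ 45.9 kJ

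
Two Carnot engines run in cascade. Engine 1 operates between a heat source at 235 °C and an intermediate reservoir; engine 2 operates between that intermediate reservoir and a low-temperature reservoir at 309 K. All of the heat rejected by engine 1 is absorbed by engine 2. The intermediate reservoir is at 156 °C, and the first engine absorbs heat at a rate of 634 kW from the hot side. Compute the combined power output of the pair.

Ẇ_total ≈ 248.5 kW

T_H = 235 °C → 235 + 273.15 = 508.15 K.
Two reversible stages in series are equivalent to a single Carnot engine between T_H and T_C, so η_total = 1 − T_C/T_H = 1 − 309.00/508.15 = 0.3919.
W_total = η_total · Q_H = 0.3919 × 634 = 248.5 kW.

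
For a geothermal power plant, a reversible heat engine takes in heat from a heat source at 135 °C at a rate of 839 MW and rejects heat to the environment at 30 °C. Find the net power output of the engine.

Ẇ ≈ 215.8 MW

T_H = 135 °C → 135 + 273.15 = 408.15 K.
T_C = 30 °C → 30 + 273.15 = 303.15 K.
For a reversible engine, η = 1 − T_C/T_H = 1 − 303.15/408.15 = 0.2573.
W = η·Q_H = 0.2573 × 839 = 215.8 MW.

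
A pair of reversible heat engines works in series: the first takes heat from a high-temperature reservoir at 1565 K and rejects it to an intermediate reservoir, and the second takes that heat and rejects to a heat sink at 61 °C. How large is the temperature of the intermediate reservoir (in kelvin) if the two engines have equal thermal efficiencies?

T_C = 61 °C → 61 + 273.15 = 334.15 K.
Equal efficiencies require 1 − T_m/T_H = 1 − T_C/T_m, i.e. T_m/T_H = T_C/T_m, so T_m = √(T_H·T_C) = √(1565.00 × 334.15) = 723.1 K.

T_m ≈ 723.1 K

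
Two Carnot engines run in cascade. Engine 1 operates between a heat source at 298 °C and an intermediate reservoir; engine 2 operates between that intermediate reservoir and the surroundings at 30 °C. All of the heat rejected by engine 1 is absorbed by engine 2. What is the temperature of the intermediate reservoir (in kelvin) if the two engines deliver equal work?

T_m ≈ 437 K

T_H = 298 °C → 298 + 273.15 = 571.15 K.
T_C = 30 °C → 30 + 273.15 = 303.15 K.
For reversible stages Q_m = Q_H·(T_m/T_H). Setting W₁ = Q_H(1 − T_m/T_H) equal to W₂ = Q_m(1 − T_C/T_m) = Q_H·(T_m − T_C)/T_H gives T_H − T_m = T_m − T_C, so T_m = (T_H + T_C)/2 = (571.15 + 303.15)/2 = 437 K.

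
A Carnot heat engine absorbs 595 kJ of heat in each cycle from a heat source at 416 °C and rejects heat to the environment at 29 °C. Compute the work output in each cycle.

T_H = 416 °C → 416 + 273.15 = 689.15 K.
T_C = 29 °C → 29 + 273.15 = 302.15 K.
Carnot efficiency: η = 1 − T_C/T_H = 1 − 302.15/689.15 = 0.5616.
W = η·Q_H = 0.5616 × 595 = 334 kJ.

W ≈ 334 kJ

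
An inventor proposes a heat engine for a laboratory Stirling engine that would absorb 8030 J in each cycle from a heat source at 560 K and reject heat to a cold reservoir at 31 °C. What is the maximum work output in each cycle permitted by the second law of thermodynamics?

W_max ≈ 3670 J

T_C = 31 °C → 31 + 273.15 = 304.15 K.
No engine can exceed the Carnot limit: η_max = 1 − T_C/T_H = 1 − 304.15/560.00 = 0.4569.
W_max = η_max · Q_H = 0.4569 × 8030 = 3670 J.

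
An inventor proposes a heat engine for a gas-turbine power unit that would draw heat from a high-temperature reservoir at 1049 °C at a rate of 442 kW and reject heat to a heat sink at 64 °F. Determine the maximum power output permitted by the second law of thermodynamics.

Ẇ_max ≈ 345 kW

T_H = 1049 °C → 1049 + 273.15 = 1322.15 K.
T_C = 64 °F → (64 − 32) × 5/9 = 17.78 °C = 290.93 K.
No engine can exceed the Carnot limit: η_max = 1 − T_C/T_H = 1 − 290.93/1322.15 = 0.7800.
W_max = η_max · Q_H = 0.7800 × 442 = 345 kW.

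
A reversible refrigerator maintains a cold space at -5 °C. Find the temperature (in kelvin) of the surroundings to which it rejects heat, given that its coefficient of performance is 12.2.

T_C = -5 °C → -5 + 273.15 = 268.15 K.
COP_R = T_C/(T_H − T_C) ⇒ T_H = T_C·(1 + 1/COP_R) = 268.15 × (1 + 1/12.2) = 290 K.

T_H ≈ 290 K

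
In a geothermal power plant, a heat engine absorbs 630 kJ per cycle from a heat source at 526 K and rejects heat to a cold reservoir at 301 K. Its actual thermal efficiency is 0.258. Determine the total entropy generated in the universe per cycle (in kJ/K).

W = η·Q_H = 0.258 × 630 = 162.5 kJ, so Q_C = Q_H − W = 467.5 kJ.
Reservoir entropy changes: ΔS_H = −Q_H/T_H = −630/526.00 = -1.198 kJ/K and ΔS_C = +Q_C/T_C = 467.5/301.00 = 1.553 kJ/K.
ΔS_univ = −Q_H/T_H + Q_C/T_C = 0.355 kJ/K (> 0, since η = 0.258 < η_Carnot = 0.428).

ΔS_univ ≈ 0.355 kJ/K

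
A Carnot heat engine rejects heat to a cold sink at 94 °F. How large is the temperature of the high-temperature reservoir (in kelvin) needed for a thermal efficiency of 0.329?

T_C = 94 °F → (94 − 32) × 5/9 = 34.44 °C = 307.59 K.
From η = 1 − T_C/T_H, solving for T_H gives T_H = T_C/(1 − η) = 307.59/(1 − 0.329) = 458.4 K.

T_H ≈ 458.4 K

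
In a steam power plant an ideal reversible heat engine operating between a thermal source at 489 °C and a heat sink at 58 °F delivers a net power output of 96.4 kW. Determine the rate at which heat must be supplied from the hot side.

Q̇_H ≈ 155 kW

T_H = 489 °C → 489 + 273.15 = 762.15 K.
T_C = 58 °F → (58 − 32) × 5/9 = 14.44 °C = 287.59 K.
Carnot efficiency: η = 1 − T_C/T_H = 1 − 287.59/762.15 = 0.6227.
Q_H = W/η = 96.4/0.6227 = 155 kW.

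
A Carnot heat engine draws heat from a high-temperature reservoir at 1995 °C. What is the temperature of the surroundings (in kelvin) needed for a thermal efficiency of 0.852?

T_C ≈ 336 K

T_H = 1995 °C → 1995 + 273.15 = 2268.15 K.
From η = 1 − T_C/T_H, T_C = T_H·(1 − η) = 2268.15 × (1 − 0.852) = 336 K.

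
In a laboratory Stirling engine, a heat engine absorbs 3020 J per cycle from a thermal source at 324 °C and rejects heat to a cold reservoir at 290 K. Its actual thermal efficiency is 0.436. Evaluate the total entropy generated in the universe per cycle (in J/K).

ΔS_univ ≈ 0.816 J/K

T_H = 324 °C → 324 + 273.15 = 597.15 K.
W = η·Q_H = 0.436 × 3020 = 1317 J, so Q_C = Q_H − W = 1703 J.
Entropy balance on the reservoirs: −Q_H/T_H = -5.057 J/K, +Q_C/T_C = 5.873 J/K.
ΔS_univ = −Q_H/T_H + Q_C/T_C = 0.816 J/K (> 0, since η = 0.436 < η_Carnot = 0.514).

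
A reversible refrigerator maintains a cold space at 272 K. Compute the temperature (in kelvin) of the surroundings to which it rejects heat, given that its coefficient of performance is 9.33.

COP_R = T_C/(T_H − T_C) ⇒ T_H = T_C·(1 + 1/COP_R) = 272.00 × (1 + 1/9.33) = 301 K.

T_H ≈ 301 K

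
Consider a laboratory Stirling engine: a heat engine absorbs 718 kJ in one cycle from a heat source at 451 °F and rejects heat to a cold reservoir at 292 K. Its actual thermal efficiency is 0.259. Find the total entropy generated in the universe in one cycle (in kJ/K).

T_H = 451 °F → (451 − 32) × 5/9 = 232.78 °C = 505.93 K.
W = η·Q_H = 0.259 × 718 = 186.0 kJ, so Q_C = Q_H − W = 532.0 kJ.
Entropy balance on the reservoirs: −Q_H/T_H = -1.419 kJ/K, +Q_C/T_C = 1.822 kJ/K.
ΔS_univ = −Q_H/T_H + Q_C/T_C = 0.4029 kJ/K (> 0, since η = 0.259 < η_Carnot = 0.423).

ΔS_univ ≈ 0.4029 kJ/K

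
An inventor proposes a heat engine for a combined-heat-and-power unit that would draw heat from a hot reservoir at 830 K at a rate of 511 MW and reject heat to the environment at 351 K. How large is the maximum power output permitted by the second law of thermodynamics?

Ẇ_max ≈ 294.9 MW

The second-law ceiling is the Carnot efficiency, η_max = 1 − T_C/T_H = 1 − 351.00/830.00 = 0.5771.
W_max = η_max · Q_H = 0.5771 × 511 = 294.9 MW.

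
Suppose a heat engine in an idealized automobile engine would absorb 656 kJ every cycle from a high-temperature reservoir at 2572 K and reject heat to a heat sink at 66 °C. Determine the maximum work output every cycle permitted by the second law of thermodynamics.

T_C = 66 °C → 66 + 273.15 = 339.15 K.
The second-law ceiling is the Carnot efficiency, η_max = 1 − T_C/T_H = 1 − 339.15/2572.00 = 0.8681.
W_max = η_max · Q_H = 0.8681 × 656 = 569 kJ.

W_max ≈ 569 kJ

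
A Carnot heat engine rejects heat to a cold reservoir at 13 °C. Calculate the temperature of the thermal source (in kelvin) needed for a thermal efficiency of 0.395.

T_C = 13 °C → 13 + 273.15 = 286.15 K.
From η = 1 − T_C/T_H, solving for T_H gives T_H = T_C/(1 − η) = 286.15/(1 − 0.395) = 473 K.

T_H ≈ 473 K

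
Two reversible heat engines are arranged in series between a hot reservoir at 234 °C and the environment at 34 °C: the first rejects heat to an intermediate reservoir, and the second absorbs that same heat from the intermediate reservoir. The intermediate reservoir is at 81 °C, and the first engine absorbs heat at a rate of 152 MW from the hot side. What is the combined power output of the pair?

T_H = 234 °C → 234 + 273.15 = 507.15 K.
T_C = 34 °C → 34 + 273.15 = 307.15 K.
Two reversible stages in series are equivalent to a single Carnot engine between T_H and T_C, so η_total = 1 − T_C/T_H = 1 − 307.15/507.15 = 0.3944.
W_total = η_total · Q_H = 0.3944 × 152 = 59.9 MW.

Ẇ_total ≈ 59.9 MW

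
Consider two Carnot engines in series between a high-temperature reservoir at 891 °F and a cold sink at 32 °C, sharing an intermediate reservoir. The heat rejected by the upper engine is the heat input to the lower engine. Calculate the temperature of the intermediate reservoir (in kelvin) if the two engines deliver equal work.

T_H = 891 °F → (891 − 32) × 5/9 = 477.22 °C = 750.37 K.
T_C = 32 °C → 32 + 273.15 = 305.15 K.
For reversible stages Q_m = Q_H·(T_m/T_H). Setting W₁ = Q_H(1 − T_m/T_H) equal to W₂ = Q_m(1 − T_C/T_m) = Q_H·(T_m − T_C)/T_H gives T_H − T_m = T_m − T_C, so T_m = (T_H + T_C)/2 = (750.37 + 305.15)/2 = 528 K.

T_m ≈ 528 K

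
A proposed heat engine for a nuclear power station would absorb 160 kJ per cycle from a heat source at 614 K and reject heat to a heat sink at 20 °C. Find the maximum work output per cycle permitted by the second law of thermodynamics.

W_max ≈ 83.6 kJ

T_C = 20 °C → 20 + 273.15 = 293.15 K.
By the Carnot theorem, η_max = 1 − T_C/T_H = 1 − 293.15/614.00 = 0.5226.
W_max = η_max · Q_H = 0.5226 × 160 = 83.6 kJ.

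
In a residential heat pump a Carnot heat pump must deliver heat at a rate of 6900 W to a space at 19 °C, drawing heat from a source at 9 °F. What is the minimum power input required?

Ẇ_in ≈ 751 W

T_H = 19 °C → 19 + 273.15 = 292.15 K.
T_C = 9 °F → (9 − 32) × 5/9 = -12.78 °C = 260.37 K.
The Carnot heat-pump COP is COP_HP = T_H/(T_H − T_C) = 292.15/31.78 = 9.1935.
W = Q_H/COP_HP = 6900/9.1935 = 751 W.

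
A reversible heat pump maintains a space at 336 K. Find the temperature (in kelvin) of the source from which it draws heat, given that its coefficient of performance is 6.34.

COP_HP = T_H/(T_H − T_C) ⇒ T_C = T_H·(COP_HP − 1)/COP_HP = 336.00 × (6.34 − 1)/6.34 = 283 K.

T_C ≈ 283 K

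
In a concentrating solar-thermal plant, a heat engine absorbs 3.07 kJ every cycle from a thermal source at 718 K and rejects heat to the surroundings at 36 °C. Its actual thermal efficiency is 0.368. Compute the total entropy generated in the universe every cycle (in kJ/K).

ΔS_univ ≈ 0.00200 kJ/K

T_C = 36 °C → 36 + 273.15 = 309.15 K.
W = η·Q_H = 0.368 × 3.07 = 1.130 kJ, so Q_C = Q_H − W = 1.940 kJ.
The hot reservoir loses entropy Q_H/T_H = 3.07/718.00 = 0.004276 kJ/K; the cold reservoir gains Q_C/T_C = 1.940/309.15 = 0.006276 kJ/K.
ΔS_univ = −Q_H/T_H + Q_C/T_C = 0.00200 kJ/K (> 0, since η = 0.368 < η_Carnot = 0.569).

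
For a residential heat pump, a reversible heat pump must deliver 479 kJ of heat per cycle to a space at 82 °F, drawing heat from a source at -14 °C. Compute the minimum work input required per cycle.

W_in ≈ 66.5 kJ

T_H = 82 °F → (82 − 32) × 5/9 = 27.78 °C = 300.93 K.
T_C = -14 °C → -14 + 273.15 = 259.15 K.
For a reversible heat pump, COP_HP = T_H/(T_H − T_C) = 300.93/41.78 = 7.2031.
W = Q_H/COP_HP = 479/7.2031 = 66.5 kJ.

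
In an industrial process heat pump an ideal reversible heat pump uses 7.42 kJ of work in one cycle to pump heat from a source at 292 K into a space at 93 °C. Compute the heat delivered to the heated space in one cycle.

Q_H ≈ 36.6 kJ

T_H = 93 °C → 93 + 273.15 = 366.15 K.
Reversible heating COP: COP_HP = T_H/(T_H − T_C) = 366.15/74.15 = 4.9380.
Q_H = COP_HP · W = 4.9380 × 7.42 = 36.6 kJ.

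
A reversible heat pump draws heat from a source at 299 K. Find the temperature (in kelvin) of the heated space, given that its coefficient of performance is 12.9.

T_H ≈ 324.1 K

COP_HP = T_H/(T_H − T_C) ⇒ T_H = T_C·COP_HP/(COP_HP − 1) = 299.00 × 12.9/(12.9 − 1) = 324.1 K.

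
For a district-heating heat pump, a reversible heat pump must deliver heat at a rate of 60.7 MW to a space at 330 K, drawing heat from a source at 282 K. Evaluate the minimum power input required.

Ẇ_in ≈ 8.83 MW

For a reversible heat pump, COP_HP = T_H/(T_H − T_C) = 330.00/48.00 = 6.8750.
W = Q_H/COP_HP = 60.7/6.8750 = 8.83 MW.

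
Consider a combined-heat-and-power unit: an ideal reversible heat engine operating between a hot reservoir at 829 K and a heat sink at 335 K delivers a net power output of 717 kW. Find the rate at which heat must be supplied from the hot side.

The Carnot efficiency is η = 1 − T_C/T_H = 1 − 335.00/829.00 = 0.5959.
Q_H = W/η = 717/0.5959 = 1200 kW.

Q̇_H ≈ 1200 kW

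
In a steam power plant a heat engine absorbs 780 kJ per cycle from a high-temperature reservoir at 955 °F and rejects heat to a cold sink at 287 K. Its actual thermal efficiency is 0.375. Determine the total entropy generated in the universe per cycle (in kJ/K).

ΔS_univ ≈ 0.706 kJ/K

T_H = 955 °F → (955 − 32) × 5/9 = 512.78 °C = 785.93 K.
W = η·Q_H = 0.375 × 780 = 292.5 kJ, so Q_C = Q_H − W = 487.5 kJ.
Reservoir entropy changes: ΔS_H = −Q_H/T_H = −780/785.93 = -0.9925 kJ/K and ΔS_C = +Q_C/T_C = 487.5/287.00 = 1.699 kJ/K.
ΔS_univ = −Q_H/T_H + Q_C/T_C = 0.706 kJ/K (> 0, since η = 0.375 < η_Carnot = 0.635).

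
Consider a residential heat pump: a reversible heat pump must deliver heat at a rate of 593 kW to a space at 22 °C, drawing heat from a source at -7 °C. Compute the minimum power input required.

Ẇ_in ≈ 58.27 kW

T_H = 22 °C → 22 + 273.15 = 295.15 K.
T_C = -7 °C → -7 + 273.15 = 266.15 K.
For a reversible heat pump, COP_HP = T_H/(T_H − T_C) = 295.15/29.00 = 10.1776.
W = Q_H/COP_HP = 593/10.1776 = 58.27 kW.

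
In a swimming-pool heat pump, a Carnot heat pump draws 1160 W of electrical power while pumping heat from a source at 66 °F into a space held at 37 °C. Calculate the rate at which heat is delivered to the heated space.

Q̇_H ≈ 19900 W

T_H = 37 °C → 37 + 273.15 = 310.15 K.
T_C = 66 °F → (66 − 32) × 5/9 = 18.89 °C = 292.04 K.
For a reversible heat pump, COP_HP = T_H/(T_H − T_C) = 310.15/18.11 = 17.1248.
Q_H = COP_HP · W = 17.1248 × 1160 = 19900 W.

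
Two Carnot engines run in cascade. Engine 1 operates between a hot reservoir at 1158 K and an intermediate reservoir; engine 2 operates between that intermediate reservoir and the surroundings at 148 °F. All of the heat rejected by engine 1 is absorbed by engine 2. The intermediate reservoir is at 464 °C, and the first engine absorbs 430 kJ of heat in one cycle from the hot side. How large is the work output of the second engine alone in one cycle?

T_C = 148 °F → (148 − 32) × 5/9 = 64.44 °C = 337.59 K.
T_m = 464 °C → 464 + 273.15 = 737.15 K.
Heat entering the second stage: Q_m = Q_H·(T_m/T_H) = 430 × 737.15/1158.00 = 274 kJ.
Second-stage efficiency η₂ = 1 − T_C/T_m = 1 − 337.59/737.15 = 0.5420, so W₂ = η₂·Q_m = 148 kJ.

W₂ ≈ 148 kJ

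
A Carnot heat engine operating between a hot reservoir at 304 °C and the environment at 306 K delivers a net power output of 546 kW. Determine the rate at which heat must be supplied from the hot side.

T_H = 304 °C → 304 + 273.15 = 577.15 K.
Since the cycle is reversible, η = 1 − T_C/T_H = 1 − 306.00/577.15 = 0.4698.
Q_H = W/η = 546/0.4698 = 1162 kW.

Q̇_H ≈ 1162 kW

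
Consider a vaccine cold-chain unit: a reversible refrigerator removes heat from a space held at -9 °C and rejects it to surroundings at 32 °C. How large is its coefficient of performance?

T_H = 32 °C → 32 + 273.15 = 305.15 K.
T_C = -9 °C → -9 + 273.15 = 264.15 K.
The reversible coefficient of performance is COP_R = T_C/(T_H − T_C) = 264.15/(305.15 − 264.15) = 6.44.

COP_R ≈ 6.44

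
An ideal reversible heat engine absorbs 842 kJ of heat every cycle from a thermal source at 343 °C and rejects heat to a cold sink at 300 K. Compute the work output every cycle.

T_H = 343 °C → 343 + 273.15 = 616.15 K.
The Carnot efficiency is η = 1 − T_C/T_H = 1 − 300.00/616.15 = 0.5131.
W = η·Q_H = 0.5131 × 842 = 432 kJ.

W ≈ 432 kJ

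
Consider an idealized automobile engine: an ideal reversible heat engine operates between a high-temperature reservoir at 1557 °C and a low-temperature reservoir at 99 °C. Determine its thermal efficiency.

T_H = 1557 °C → 1557 + 273.15 = 1830.15 K.
T_C = 99 °C → 99 + 273.15 = 372.15 K.
Carnot efficiency: η = 1 − T_C/T_H = 1 − 372.15/1830.15 = 0.7967.

η ≈ 0.7967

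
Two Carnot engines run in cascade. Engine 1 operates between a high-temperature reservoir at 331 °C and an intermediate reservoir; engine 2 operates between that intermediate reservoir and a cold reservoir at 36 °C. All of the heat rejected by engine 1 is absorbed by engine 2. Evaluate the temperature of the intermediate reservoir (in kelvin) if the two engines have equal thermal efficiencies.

T_m ≈ 432.2 K

T_H = 331 °C → 331 + 273.15 = 604.15 K.
T_C = 36 °C → 36 + 273.15 = 309.15 K.
Equal efficiencies require 1 − T_m/T_H = 1 − T_C/T_m, i.e. T_m/T_H = T_C/T_m, so T_m = √(T_H·T_C) = √(604.15 × 309.15) = 432.2 K.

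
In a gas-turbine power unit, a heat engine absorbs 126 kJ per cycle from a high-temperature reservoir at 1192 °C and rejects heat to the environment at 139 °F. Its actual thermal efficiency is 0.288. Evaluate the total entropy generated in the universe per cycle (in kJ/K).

ΔS_univ ≈ 0.184 kJ/K

T_H = 1192 °C → 1192 + 273.15 = 1465.15 K.
T_C = 139 °F → (139 − 32) × 5/9 = 59.44 °C = 332.59 K.
W = η·Q_H = 0.288 × 126 = 36.29 kJ, so Q_C = Q_H − W = 89.71 kJ.
Entropy balance on the reservoirs: −Q_H/T_H = -0.08600 kJ/K, +Q_C/T_C = 0.2697 kJ/K.
ΔS_univ = −Q_H/T_H + Q_C/T_C = 0.184 kJ/K (> 0, since η = 0.288 < η_Carnot = 0.773).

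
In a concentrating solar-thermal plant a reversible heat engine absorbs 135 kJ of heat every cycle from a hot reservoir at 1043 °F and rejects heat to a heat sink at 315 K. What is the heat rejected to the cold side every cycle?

T_H = 1043 °F → (1043 − 32) × 5/9 = 561.67 °C = 834.82 K.
For a reversible engine, η = 1 − T_C/T_H = 1 − 315.00/834.82 = 0.6227.
For a reversible cycle Q_C/Q_H = T_C/T_H, so Q_C = 135 × 315.00/834.82 = 50.94 kJ.

Q_C ≈ 50.94 kJ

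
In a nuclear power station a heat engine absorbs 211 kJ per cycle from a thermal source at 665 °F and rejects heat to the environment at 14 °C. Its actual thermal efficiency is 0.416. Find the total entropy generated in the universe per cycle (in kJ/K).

ΔS_univ ≈ 0.0914 kJ/K

T_H = 665 °F → (665 − 32) × 5/9 = 351.67 °C = 624.82 K.
T_C = 14 °C → 14 + 273.15 = 287.15 K.
W = η·Q_H = 0.416 × 211 = 87.78 kJ, so Q_C = Q_H − W = 123.2 kJ.
The hot reservoir loses entropy Q_H/T_H = 211/624.82 = 0.3377 kJ/K; the cold reservoir gains Q_C/T_C = 123.2/287.15 = 0.4291 kJ/K.
ΔS_univ = −Q_H/T_H + Q_C/T_C = 0.0914 kJ/K (> 0, since η = 0.416 < η_Carnot = 0.540).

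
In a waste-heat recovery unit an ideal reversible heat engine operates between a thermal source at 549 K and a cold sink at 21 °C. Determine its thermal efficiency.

T_C = 21 °C → 21 + 273.15 = 294.15 K.
Since the cycle is reversible, η = 1 − T_C/T_H = 1 − 294.15/549.00 = 0.464.

η ≈ 0.464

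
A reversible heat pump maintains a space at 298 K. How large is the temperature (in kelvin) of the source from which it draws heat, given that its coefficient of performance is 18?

COP_HP = T_H/(T_H − T_C) ⇒ T_C = T_H·(COP_HP − 1)/COP_HP = 298.00 × (18 − 1)/18 = 281.4 K.

T_C ≈ 281.4 K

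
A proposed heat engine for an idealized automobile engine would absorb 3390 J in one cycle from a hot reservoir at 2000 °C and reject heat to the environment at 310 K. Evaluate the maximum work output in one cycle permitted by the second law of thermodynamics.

T_H = 2000 °C → 2000 + 273.15 = 2273.15 K.
No engine can exceed the Carnot limit: η_max = 1 − T_C/T_H = 1 − 310.00/2273.15 = 0.8636.
W_max = η_max · Q_H = 0.8636 × 3390 = 2930 J.

W_max ≈ 2930 J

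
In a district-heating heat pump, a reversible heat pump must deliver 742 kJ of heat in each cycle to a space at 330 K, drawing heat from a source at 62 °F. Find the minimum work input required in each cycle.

W_in ≈ 90.35 kJ

T_C = 62 °F → (62 − 32) × 5/9 = 16.67 °C = 289.82 K.
The Carnot heat-pump COP is COP_HP = T_H/(T_H − T_C) = 330.00/40.18 = 8.2124.
W = Q_H/COP_HP = 742/8.2124 = 90.35 kJ.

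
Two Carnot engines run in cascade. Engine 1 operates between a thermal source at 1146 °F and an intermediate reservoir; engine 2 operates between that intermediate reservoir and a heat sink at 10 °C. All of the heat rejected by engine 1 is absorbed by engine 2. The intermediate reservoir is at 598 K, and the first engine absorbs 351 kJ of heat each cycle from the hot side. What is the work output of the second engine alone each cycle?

T_H = 1146 °F → (1146 − 32) × 5/9 = 618.89 °C = 892.04 K.
T_C = 10 °C → 10 + 273.15 = 283.15 K.
Heat entering the second stage: Q_m = Q_H·(T_m/T_H) = 351 × 598.00/892.04 = 235.3 kJ.
Second-stage efficiency η₂ = 1 − T_C/T_m = 1 − 283.15/598.00 = 0.5265, so W₂ = η₂·Q_m = 123.9 kJ.

W₂ ≈ 123.9 kJ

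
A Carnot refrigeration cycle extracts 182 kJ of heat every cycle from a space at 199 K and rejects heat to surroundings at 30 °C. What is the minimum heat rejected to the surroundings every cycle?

Q_H ≈ 277 kJ

T_H = 30 °C → 30 + 273.15 = 303.15 K.
For a reversible cycle Q_H/Q_C = T_H/T_C, so Q_H = Q_C·T_H/T_C = 182 × 303.15/199.00 = 277 kJ.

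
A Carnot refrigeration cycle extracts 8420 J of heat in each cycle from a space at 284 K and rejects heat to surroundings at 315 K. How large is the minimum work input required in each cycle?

COP_R = T_C/(T_H − T_C) = 284.00/31.00 = 9.1613.
W = Q_C/COP_R = 8420/9.1613 = 919 J.

W_in ≈ 919 J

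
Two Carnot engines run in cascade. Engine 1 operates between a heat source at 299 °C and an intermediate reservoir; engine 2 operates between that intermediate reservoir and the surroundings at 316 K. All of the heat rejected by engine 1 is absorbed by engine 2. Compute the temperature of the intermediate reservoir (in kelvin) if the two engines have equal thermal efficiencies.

T_H = 299 °C → 299 + 273.15 = 572.15 K.
Equal efficiencies require 1 − T_m/T_H = 1 − T_C/T_m, i.e. T_m/T_H = T_C/T_m, so T_m = √(T_H·T_C) = √(572.15 × 316.00) = 425 K.

T_m ≈ 425 K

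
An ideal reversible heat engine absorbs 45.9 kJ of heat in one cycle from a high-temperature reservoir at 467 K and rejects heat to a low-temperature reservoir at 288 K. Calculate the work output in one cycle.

Since the cycle is reversible, η = 1 − T_C/T_H = 1 − 288.00/467.00 = 0.3833.
W = η·Q_H = 0.3833 × 45.9 = 17.6 kJ.

W ≈ 17.6 kJ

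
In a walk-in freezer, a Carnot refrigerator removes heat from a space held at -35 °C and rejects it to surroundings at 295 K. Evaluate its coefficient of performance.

COP_R ≈ 4.19

T_C = -35 °C → -35 + 273.15 = 238.15 K.
For a reversible refrigerator, COP_R = T_C/(T_H − T_C) = 238.15/(295.00 − 238.15) = 4.19.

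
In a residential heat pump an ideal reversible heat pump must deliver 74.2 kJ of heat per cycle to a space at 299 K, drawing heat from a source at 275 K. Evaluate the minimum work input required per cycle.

COP_HP = T_H/(T_H − T_C) = 299.00/24.00 = 12.4583.
W = Q_H/COP_HP = 74.2/12.4583 = 5.96 kJ.

W_in ≈ 5.96 kJ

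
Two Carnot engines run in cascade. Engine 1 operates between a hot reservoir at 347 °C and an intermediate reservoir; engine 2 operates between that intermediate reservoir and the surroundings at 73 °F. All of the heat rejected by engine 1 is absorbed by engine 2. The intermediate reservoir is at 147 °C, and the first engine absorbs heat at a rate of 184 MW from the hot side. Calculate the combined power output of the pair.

Ẇ_total ≈ 96.2 MW

T_H = 347 °C → 347 + 273.15 = 620.15 K.
T_C = 73 °F → (73 − 32) × 5/9 = 22.78 °C = 295.93 K.
Two reversible stages in series are equivalent to a single Carnot engine between T_H and T_C, so η_total = 1 − T_C/T_H = 1 − 295.93/620.15 = 0.5228.
W_total = η_total · Q_H = 0.5228 × 184 = 96.2 MW.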